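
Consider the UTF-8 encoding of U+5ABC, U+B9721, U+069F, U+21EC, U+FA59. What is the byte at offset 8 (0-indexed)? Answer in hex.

U+5ABC → 3-byte form E5 AA BC at offsets 0–2.
U+B9721 → 4-byte form F2 B9 9C A1 at offsets 3–6.
U+069F → 2-byte form DA 9F at offsets 7–8.
Offset 8 falls in char 3's range; it's byte 2 of DA 9F = 0x9F.

0x9F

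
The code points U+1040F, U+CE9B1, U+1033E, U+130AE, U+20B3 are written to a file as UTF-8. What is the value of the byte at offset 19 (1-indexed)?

0xB3

1-indexed offset 19 is 0-indexed offset 18.
U+1040F → 4-byte form F0 90 90 8F at offsets 0–3.
U+CE9B1 → 4-byte form F3 8E A6 B1 at offsets 4–7.
U+1033E → 4-byte form F0 90 8C BE at offsets 8–11.
U+130AE → 4-byte form F0 93 82 AE at offsets 12–15.
U+20B3 → 3-byte form E2 82 B3 at offsets 16–18.
Offset 18 falls in char 5's range; it's byte 3 of E2 82 B3 = 0xB3.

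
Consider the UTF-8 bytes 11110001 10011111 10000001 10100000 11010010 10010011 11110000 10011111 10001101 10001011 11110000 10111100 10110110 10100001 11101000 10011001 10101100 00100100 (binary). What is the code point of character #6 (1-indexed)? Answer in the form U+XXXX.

Offset 0: leading byte 0xF1 = 11110001 → 4-byte char #1 = F1 9F 81 A0.
Offset 4: leading byte 0xD2 = 11010010 → 2-byte char #2 = D2 93.
Offset 6: leading byte 0xF0 = 11110000 → 4-byte char #3 = F0 9F 8D 8B.
Offset 10: leading byte 0xF0 = 11110000 → 4-byte char #4 = F0 BC B6 A1.
Offset 14: leading byte 0xE8 = 11101000 → 3-byte char #5 = E8 99 AC.
Offset 17: leading byte 0x24 = 00100100 → 1-byte char #6 = 24.
Leading byte 0x24 = 00100100 matches 0xxxxxxx → 1-byte sequence.
Byte 1: 0x24 = 00100100, payload 0100100 (7 bits).
Concatenate: 0100100 = 0x24 (7 bits → U+0024).

U+0024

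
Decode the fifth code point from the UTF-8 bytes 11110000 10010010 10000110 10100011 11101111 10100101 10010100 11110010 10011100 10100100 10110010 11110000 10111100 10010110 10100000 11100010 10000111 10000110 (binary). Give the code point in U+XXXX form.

U+21C6

Offset 0: leading byte 0xF0 = 11110000 → 4-byte char #1 = F0 92 86 A3.
Offset 4: leading byte 0xEF = 11101111 → 3-byte char #2 = EF A5 94.
Offset 7: leading byte 0xF2 = 11110010 → 4-byte char #3 = F2 9C A4 B2.
Offset 11: leading byte 0xF0 = 11110000 → 4-byte char #4 = F0 BC 96 A0.
Offset 15: leading byte 0xE2 = 11100010 → 3-byte char #5 = E2 87 86.
Leading byte 0xE2 = 11100010 matches 1110xxxx → 3-byte sequence.
Byte 1: 0xE2 = 11100010, payload 0010 (4 bits).
Byte 2: 0x87 = 10000111 (10xxxxxx ✓), payload 000111.
Byte 3: 0x86 = 10000110 (10xxxxxx ✓), payload 000110.
Concatenate: 0010000111000110 = 0x21C6 (16 bits → U+21C6).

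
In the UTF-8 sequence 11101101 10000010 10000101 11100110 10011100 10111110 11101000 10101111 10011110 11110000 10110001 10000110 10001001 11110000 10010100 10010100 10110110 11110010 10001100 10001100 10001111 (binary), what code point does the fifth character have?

Offset 0: leading byte 0xED = 11101101 → 3-byte char #1 = ED 82 85.
Offset 3: leading byte 0xE6 = 11100110 → 3-byte char #2 = E6 9C BE.
Offset 6: leading byte 0xE8 = 11101000 → 3-byte char #3 = E8 AF 9E.
Offset 9: leading byte 0xF0 = 11110000 → 4-byte char #4 = F0 B1 86 89.
Offset 13: leading byte 0xF0 = 11110000 → 4-byte char #5 = F0 94 94 B6.
Leading byte 0xF0 = 11110000 matches 11110xxx → 4-byte sequence.
Byte 1: 0xF0 = 11110000, payload 000 (3 bits).
Byte 2: 0x94 = 10010100 (10xxxxxx ✓), payload 010100.
Byte 3: 0x94 = 10010100 (10xxxxxx ✓), payload 010100.
Byte 4: 0xB6 = 10110110 (10xxxxxx ✓), payload 110110.
Concatenate: 000010100010100110110 = 0x14536 (21 bits → U+14536).

U+14536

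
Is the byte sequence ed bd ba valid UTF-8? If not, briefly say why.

Structurally a 3-byte sequence; payload = 0xDF7A.
But 0xDF7A is in U+D800–U+DFFF, the surrogate range. Surrogates are not Unicode scalar values and are forbidden in UTF-8.

invalid (encodes a surrogate (U+D800–U+DFFF))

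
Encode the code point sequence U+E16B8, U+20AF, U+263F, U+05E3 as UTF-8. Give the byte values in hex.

F3 A1 9A B8 E2 82 AF E2 98 BF D7 A3

U+E16B8: 4-byte form → F3 A1 9A B8.
U+20AF: 3-byte form → E2 82 AF.
U+263F: 3-byte form → E2 98 BF.
U+05E3: 2-byte form → D7 A3.
Concatenated (12 bytes): F3 A1 9A B8 E2 82 AF E2 98 BF D7 A3.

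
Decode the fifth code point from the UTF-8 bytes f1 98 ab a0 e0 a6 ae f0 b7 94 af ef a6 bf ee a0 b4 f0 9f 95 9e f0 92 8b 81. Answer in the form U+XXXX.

U+E834

Offset 0: leading byte 0xF1 = 11110001 → 4-byte char #1 = F1 98 AB A0.
Offset 4: leading byte 0xE0 = 11100000 → 3-byte char #2 = E0 A6 AE.
Offset 7: leading byte 0xF0 = 11110000 → 4-byte char #3 = F0 B7 94 AF.
Offset 11: leading byte 0xEF = 11101111 → 3-byte char #4 = EF A6 BF.
Offset 14: leading byte 0xEE = 11101110 → 3-byte char #5 = EE A0 B4.
Leading byte 0xEE = 11101110 matches 1110xxxx → 3-byte sequence.
Byte 1: 0xEE = 11101110, payload 1110 (4 bits).
Byte 2: 0xA0 = 10100000 (10xxxxxx ✓), payload 100000.
Byte 3: 0xB4 = 10110100 (10xxxxxx ✓), payload 110100.
Concatenate: 1110100000110100 = 0xE834 (16 bits → U+E834).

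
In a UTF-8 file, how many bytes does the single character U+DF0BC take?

U+DF0BC = 0xDF0BC. UTF-8 uses 1 byte below 0x80, 2 below 0x800, 3 below 0x10000, 4 up to 0x10FFFF. 0xDF0BC is in U+10000–U+10FFFF → 4 bytes.

4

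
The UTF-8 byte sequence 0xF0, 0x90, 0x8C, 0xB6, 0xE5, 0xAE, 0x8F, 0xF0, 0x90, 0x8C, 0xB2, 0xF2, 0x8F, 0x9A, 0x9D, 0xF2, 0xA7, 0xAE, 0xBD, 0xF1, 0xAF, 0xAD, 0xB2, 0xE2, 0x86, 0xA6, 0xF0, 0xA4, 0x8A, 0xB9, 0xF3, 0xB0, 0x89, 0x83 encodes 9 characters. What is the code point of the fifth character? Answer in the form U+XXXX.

U+A7BBD

Offset 0: leading byte 0xF0 = 11110000 → 4-byte char #1 = F0 90 8C B6.
Offset 4: leading byte 0xE5 = 11100101 → 3-byte char #2 = E5 AE 8F.
Offset 7: leading byte 0xF0 = 11110000 → 4-byte char #3 = F0 90 8C B2.
Offset 11: leading byte 0xF2 = 11110010 → 4-byte char #4 = F2 8F 9A 9D.
Offset 15: leading byte 0xF2 = 11110010 → 4-byte char #5 = F2 A7 AE BD.
Leading byte 0xF2 = 11110010 matches 11110xxx → 4-byte sequence.
Byte 1: 0xF2 = 11110010, payload 010 (3 bits).
Byte 2: 0xA7 = 10100111 (10xxxxxx ✓), payload 100111.
Byte 3: 0xAE = 10101110 (10xxxxxx ✓), payload 101110.
Byte 4: 0xBD = 10111101 (10xxxxxx ✓), payload 111101.
Concatenate: 010100111101110111101 = 0xA7BBD (21 bits → U+A7BBD).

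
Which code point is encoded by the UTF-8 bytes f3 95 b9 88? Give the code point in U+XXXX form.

U+D5E48

Leading byte 0xF3 = 11110011 matches 11110xxx → 4-byte sequence.
Byte 1: 0xF3 = 11110011, payload 011 (3 bits).
Byte 2: 0x95 = 10010101 (10xxxxxx ✓), payload 010101.
Byte 3: 0xB9 = 10111001 (10xxxxxx ✓), payload 111001.
Byte 4: 0x88 = 10001000 (10xxxxxx ✓), payload 001000.
Concatenate: 011010101111001001000 = 0xD5E48 (21 bits → U+D5E48).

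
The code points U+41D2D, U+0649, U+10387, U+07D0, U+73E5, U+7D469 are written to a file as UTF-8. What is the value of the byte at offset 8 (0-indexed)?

U+41D2D → 4-byte form F1 81 B4 AD at offsets 0–3.
U+0649 → 2-byte form D9 89 at offsets 4–5.
U+10387 → 4-byte form F0 90 8E 87 at offsets 6–9.
Offset 8 falls in char 3's range; it's byte 3 of F0 90 8E 87 = 0x8E.

0x8E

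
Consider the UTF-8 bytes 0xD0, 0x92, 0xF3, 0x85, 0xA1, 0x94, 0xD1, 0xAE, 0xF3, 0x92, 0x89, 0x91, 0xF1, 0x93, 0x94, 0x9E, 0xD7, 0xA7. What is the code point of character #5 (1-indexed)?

Offset 0: leading byte 0xD0 = 11010000 → 2-byte char #1 = D0 92.
Offset 2: leading byte 0xF3 = 11110011 → 4-byte char #2 = F3 85 A1 94.
Offset 6: leading byte 0xD1 = 11010001 → 2-byte char #3 = D1 AE.
Offset 8: leading byte 0xF3 = 11110011 → 4-byte char #4 = F3 92 89 91.
Offset 12: leading byte 0xF1 = 11110001 → 4-byte char #5 = F1 93 94 9E.
Leading byte 0xF1 = 11110001 matches 11110xxx → 4-byte sequence.
Byte 1: 0xF1 = 11110001, payload 001 (3 bits).
Byte 2: 0x93 = 10010011 (10xxxxxx ✓), payload 010011.
Byte 3: 0x94 = 10010100 (10xxxxxx ✓), payload 010100.
Byte 4: 0x9E = 10011110 (10xxxxxx ✓), payload 011110.
Concatenate: 001010011010100011110 = 0x5351E (21 bits → U+5351E).

U+5351E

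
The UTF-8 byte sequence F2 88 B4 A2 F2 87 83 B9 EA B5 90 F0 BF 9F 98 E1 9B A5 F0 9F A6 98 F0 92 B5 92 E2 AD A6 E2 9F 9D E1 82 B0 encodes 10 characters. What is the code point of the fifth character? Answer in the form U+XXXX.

Offset 0: leading byte 0xF2 = 11110010 → 4-byte char #1 = F2 88 B4 A2.
Offset 4: leading byte 0xF2 = 11110010 → 4-byte char #2 = F2 87 83 B9.
Offset 8: leading byte 0xEA = 11101010 → 3-byte char #3 = EA B5 90.
Offset 11: leading byte 0xF0 = 11110000 → 4-byte char #4 = F0 BF 9F 98.
Offset 15: leading byte 0xE1 = 11100001 → 3-byte char #5 = E1 9B A5.
Leading byte 0xE1 = 11100001 matches 1110xxxx → 3-byte sequence.
Byte 1: 0xE1 = 11100001, payload 0001 (4 bits).
Byte 2: 0x9B = 10011011 (10xxxxxx ✓), payload 011011.
Byte 3: 0xA5 = 10100101 (10xxxxxx ✓), payload 100101.
Concatenate: 0001011011100101 = 0x16E5 (16 bits → U+16E5).

U+16E5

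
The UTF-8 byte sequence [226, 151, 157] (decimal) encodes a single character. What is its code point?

U+25DD

Leading byte 0xE2 = 11100010 matches 1110xxxx → 3-byte sequence.
Byte 1: 0xE2 = 11100010, payload 0010 (4 bits).
Byte 2: 0x97 = 10010111 (10xxxxxx ✓), payload 010111.
Byte 3: 0x9D = 10011101 (10xxxxxx ✓), payload 011101.
Concatenate: 0010010111011101 = 0x25DD (16 bits → U+25DD).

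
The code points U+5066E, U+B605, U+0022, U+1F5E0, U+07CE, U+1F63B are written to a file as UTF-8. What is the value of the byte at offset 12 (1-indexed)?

1-indexed offset 12 is 0-indexed offset 11.
U+5066E → 4-byte form F1 90 99 AE at offsets 0–3.
U+B605 → 3-byte form EB 98 85 at offsets 4–6.
U+0022 → 1-byte form 22 at offsets 7–7.
U+1F5E0 → 4-byte form F0 9F 97 A0 at offsets 8–11.
Offset 11 falls in char 4's range; it's byte 4 of F0 9F 97 A0 = 0xA0.

0xA0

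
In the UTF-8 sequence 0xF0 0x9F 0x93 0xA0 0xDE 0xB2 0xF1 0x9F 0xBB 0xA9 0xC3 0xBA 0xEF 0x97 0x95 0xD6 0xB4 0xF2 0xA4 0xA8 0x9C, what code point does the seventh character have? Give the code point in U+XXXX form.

Offset 0: leading byte 0xF0 = 11110000 → 4-byte char #1 = F0 9F 93 A0.
Offset 4: leading byte 0xDE = 11011110 → 2-byte char #2 = DE B2.
Offset 6: leading byte 0xF1 = 11110001 → 4-byte char #3 = F1 9F BB A9.
Offset 10: leading byte 0xC3 = 11000011 → 2-byte char #4 = C3 BA.
Offset 12: leading byte 0xEF = 11101111 → 3-byte char #5 = EF 97 95.
Offset 15: leading byte 0xD6 = 11010110 → 2-byte char #6 = D6 B4.
Offset 17: leading byte 0xF2 = 11110010 → 4-byte char #7 = F2 A4 A8 9C.
Leading byte 0xF2 = 11110010 matches 11110xxx → 4-byte sequence.
Byte 1: 0xF2 = 11110010, payload 010 (3 bits).
Byte 2: 0xA4 = 10100100 (10xxxxxx ✓), payload 100100.
Byte 3: 0xA8 = 10101000 (10xxxxxx ✓), payload 101000.
Byte 4: 0x9C = 10011100 (10xxxxxx ✓), payload 011100.
Concatenate: 010100100101000011100 = 0xA4A1C (21 bits → U+A4A1C).

U+A4A1C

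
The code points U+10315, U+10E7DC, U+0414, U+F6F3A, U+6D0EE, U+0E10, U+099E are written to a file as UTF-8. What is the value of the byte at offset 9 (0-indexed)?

0x94

U+10315 → 4-byte form F0 90 8C 95 at offsets 0–3.
U+10E7DC → 4-byte form F4 8E 9F 9C at offsets 4–7.
U+0414 → 2-byte form D0 94 at offsets 8–9.
Offset 9 falls in char 3's range; it's byte 2 of D0 94 = 0x94.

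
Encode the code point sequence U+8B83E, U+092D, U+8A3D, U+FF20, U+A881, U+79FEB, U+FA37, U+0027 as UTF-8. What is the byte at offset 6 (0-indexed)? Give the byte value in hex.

0xAD

U+8B83E → 4-byte form F2 8B A0 BE at offsets 0–3.
U+092D → 3-byte form E0 A4 AD at offsets 4–6.
Offset 6 falls in char 2's range; it's byte 3 of E0 A4 AD = 0xAD.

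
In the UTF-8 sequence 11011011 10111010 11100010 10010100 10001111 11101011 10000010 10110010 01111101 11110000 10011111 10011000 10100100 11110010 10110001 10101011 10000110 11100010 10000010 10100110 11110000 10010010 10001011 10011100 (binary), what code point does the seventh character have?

Offset 0: leading byte 0xDB = 11011011 → 2-byte char #1 = DB BA.
Offset 2: leading byte 0xE2 = 11100010 → 3-byte char #2 = E2 94 8F.
Offset 5: leading byte 0xEB = 11101011 → 3-byte char #3 = EB 82 B2.
Offset 8: leading byte 0x7D = 01111101 → 1-byte char #4 = 7D.
Offset 9: leading byte 0xF0 = 11110000 → 4-byte char #5 = F0 9F 98 A4.
Offset 13: leading byte 0xF2 = 11110010 → 4-byte char #6 = F2 B1 AB 86.
Offset 17: leading byte 0xE2 = 11100010 → 3-byte char #7 = E2 82 A6.
Leading byte 0xE2 = 11100010 matches 1110xxxx → 3-byte sequence.
Byte 1: 0xE2 = 11100010, payload 0010 (4 bits).
Byte 2: 0x82 = 10000010 (10xxxxxx ✓), payload 000010.
Byte 3: 0xA6 = 10100110 (10xxxxxx ✓), payload 100110.
Concatenate: 0010000010100110 = 0x20A6 (16 bits → U+20A6).

U+20A6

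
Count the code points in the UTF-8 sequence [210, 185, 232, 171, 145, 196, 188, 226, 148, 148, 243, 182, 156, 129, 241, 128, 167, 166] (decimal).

Byte at offset 0: 0xD2 = 11010010 → 2-byte char (#1). Advance 2.
Byte at offset 2: 0xE8 = 11101000 → 3-byte char (#2). Advance 3.
Byte at offset 5: 0xC4 = 11000100 → 2-byte char (#3). Advance 2.
Byte at offset 7: 0xE2 = 11100010 → 3-byte char (#4). Advance 3.
Byte at offset 10: 0xF3 = 11110011 → 4-byte char (#5). Advance 4.
Byte at offset 14: 0xF1 = 11110001 → 4-byte char (#6). Advance 4.
Reached end at offset 18 after 6 code points.

6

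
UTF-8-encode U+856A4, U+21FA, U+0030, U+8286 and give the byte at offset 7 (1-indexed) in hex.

1-indexed offset 7 is 0-indexed offset 6.
U+856A4 → 4-byte form F2 85 9A A4 at offsets 0–3.
U+21FA → 3-byte form E2 87 BA at offsets 4–6.
Offset 6 falls in char 2's range; it's byte 3 of E2 87 BA = 0xBA.

0xBA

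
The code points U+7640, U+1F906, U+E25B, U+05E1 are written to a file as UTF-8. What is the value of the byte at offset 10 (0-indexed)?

0xD7

U+7640 → 3-byte form E7 99 80 at offsets 0–2.
U+1F906 → 4-byte form F0 9F A4 86 at offsets 3–6.
U+E25B → 3-byte form EE 89 9B at offsets 7–9.
U+05E1 → 2-byte form D7 A1 at offsets 10–11.
Offset 10 falls in char 4's range; it's byte 1 of D7 A1 = 0xD7.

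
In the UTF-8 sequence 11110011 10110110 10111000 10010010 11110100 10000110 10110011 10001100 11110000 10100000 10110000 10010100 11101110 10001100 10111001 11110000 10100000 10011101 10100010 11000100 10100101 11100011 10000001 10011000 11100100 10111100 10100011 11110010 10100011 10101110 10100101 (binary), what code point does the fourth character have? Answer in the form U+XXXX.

U+E339

Offset 0: leading byte 0xF3 = 11110011 → 4-byte char #1 = F3 B6 B8 92.
Offset 4: leading byte 0xF4 = 11110100 → 4-byte char #2 = F4 86 B3 8C.
Offset 8: leading byte 0xF0 = 11110000 → 4-byte char #3 = F0 A0 B0 94.
Offset 12: leading byte 0xEE = 11101110 → 3-byte char #4 = EE 8C B9.
Leading byte 0xEE = 11101110 matches 1110xxxx → 3-byte sequence.
Byte 1: 0xEE = 11101110, payload 1110 (4 bits).
Byte 2: 0x8C = 10001100 (10xxxxxx ✓), payload 001100.
Byte 3: 0xB9 = 10111001 (10xxxxxx ✓), payload 111001.
Concatenate: 1110001100111001 = 0xE339 (16 bits → U+E339).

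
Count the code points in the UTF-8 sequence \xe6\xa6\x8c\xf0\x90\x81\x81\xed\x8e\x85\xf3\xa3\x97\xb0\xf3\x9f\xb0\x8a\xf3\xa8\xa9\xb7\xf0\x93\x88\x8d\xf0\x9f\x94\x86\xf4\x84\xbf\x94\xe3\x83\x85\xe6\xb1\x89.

11

Byte at offset 0: 0xE6 = 11100110 → 3-byte char (#1). Advance 3.
Byte at offset 3: 0xF0 = 11110000 → 4-byte char (#2). Advance 4.
Byte at offset 7: 0xED = 11101101 → 3-byte char (#3). Advance 3.
Byte at offset 10: 0xF3 = 11110011 → 4-byte char (#4). Advance 4.
Byte at offset 14: 0xF3 = 11110011 → 4-byte char (#5). Advance 4.
Byte at offset 18: 0xF3 = 11110011 → 4-byte char (#6). Advance 4.
Byte at offset 22: 0xF0 = 11110000 → 4-byte char (#7). Advance 4.
Byte at offset 26: 0xF0 = 11110000 → 4-byte char (#8). Advance 4.
Byte at offset 30: 0xF4 = 11110100 → 4-byte char (#9). Advance 4.
Byte at offset 34: 0xE3 = 11100011 → 3-byte char (#10). Advance 3.
Byte at offset 37: 0xE6 = 11100110 → 3-byte char (#11). Advance 3.
Reached end at offset 40 after 11 code points.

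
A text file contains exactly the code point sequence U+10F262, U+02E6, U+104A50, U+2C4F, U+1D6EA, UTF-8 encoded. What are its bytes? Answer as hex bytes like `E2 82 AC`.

F4 8F 89 A2 CB A6 F4 84 A9 90 E2 B1 8F F0 9D 9B AA

U+10F262: 4-byte form → F4 8F 89 A2.
U+02E6: 2-byte form → CB A6.
U+104A50: 4-byte form → F4 84 A9 90.
U+2C4F: 3-byte form → E2 B1 8F.
U+1D6EA: 4-byte form → F0 9D 9B AA.
Concatenated (17 bytes): F4 8F 89 A2 CB A6 F4 84 A9 90 E2 B1 8F F0 9D 9B AA.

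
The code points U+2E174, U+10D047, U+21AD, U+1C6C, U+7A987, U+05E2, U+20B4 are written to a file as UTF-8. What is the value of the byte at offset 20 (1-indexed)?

1-indexed offset 20 is 0-indexed offset 19.
U+2E174 → 4-byte form F0 AE 85 B4 at offsets 0–3.
U+10D047 → 4-byte form F4 8D 81 87 at offsets 4–7.
U+21AD → 3-byte form E2 86 AD at offsets 8–10.
U+1C6C → 3-byte form E1 B1 AC at offsets 11–13.
U+7A987 → 4-byte form F1 BA A6 87 at offsets 14–17.
U+05E2 → 2-byte form D7 A2 at offsets 18–19.
Offset 19 falls in char 6's range; it's byte 2 of D7 A2 = 0xA2.

0xA2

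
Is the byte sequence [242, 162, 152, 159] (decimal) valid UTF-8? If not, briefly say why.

valid

Leading byte 0xF2 = 11110010 → 4-byte form.
Continuation bytes 0xA2=10100010, 0x98=10011000, 0x9F=10011111 all match 10xxxxxx.
Decoded value 0xA261F is ≥ 0x10000 (shortest form) and not a surrogate.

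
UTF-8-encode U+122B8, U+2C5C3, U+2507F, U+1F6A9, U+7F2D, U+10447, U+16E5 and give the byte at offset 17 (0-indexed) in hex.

U+122B8 → 4-byte form F0 92 8A B8 at offsets 0–3.
U+2C5C3 → 4-byte form F0 AC 97 83 at offsets 4–7.
U+2507F → 4-byte form F0 A5 81 BF at offsets 8–11.
U+1F6A9 → 4-byte form F0 9F 9A A9 at offsets 12–15.
U+7F2D → 3-byte form E7 BC AD at offsets 16–18.
Offset 17 falls in char 5's range; it's byte 2 of E7 BC AD = 0xBC.

0xBC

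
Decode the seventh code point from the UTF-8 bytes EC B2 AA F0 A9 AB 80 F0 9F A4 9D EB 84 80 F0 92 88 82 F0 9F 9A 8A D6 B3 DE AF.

U+05B3

Offset 0: leading byte 0xEC = 11101100 → 3-byte char #1 = EC B2 AA.
Offset 3: leading byte 0xF0 = 11110000 → 4-byte char #2 = F0 A9 AB 80.
Offset 7: leading byte 0xF0 = 11110000 → 4-byte char #3 = F0 9F A4 9D.
Offset 11: leading byte 0xEB = 11101011 → 3-byte char #4 = EB 84 80.
Offset 14: leading byte 0xF0 = 11110000 → 4-byte char #5 = F0 92 88 82.
Offset 18: leading byte 0xF0 = 11110000 → 4-byte char #6 = F0 9F 9A 8A.
Offset 22: leading byte 0xD6 = 11010110 → 2-byte char #7 = D6 B3.
Leading byte 0xD6 = 11010110 matches 110xxxxx → 2-byte sequence.
Byte 1: 0xD6 = 11010110, payload 10110 (5 bits).
Byte 2: 0xB3 = 10110011 (10xxxxxx ✓), payload 110011.
Concatenate: 10110110011 = 0x5B3 (11 bits → U+05B3).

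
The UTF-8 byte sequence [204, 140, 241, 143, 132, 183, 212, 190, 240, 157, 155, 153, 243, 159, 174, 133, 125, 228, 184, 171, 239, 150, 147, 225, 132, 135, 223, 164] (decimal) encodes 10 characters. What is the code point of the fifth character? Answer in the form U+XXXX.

Offset 0: leading byte 0xCC = 11001100 → 2-byte char #1 = CC 8C.
Offset 2: leading byte 0xF1 = 11110001 → 4-byte char #2 = F1 8F 84 B7.
Offset 6: leading byte 0xD4 = 11010100 → 2-byte char #3 = D4 BE.
Offset 8: leading byte 0xF0 = 11110000 → 4-byte char #4 = F0 9D 9B 99.
Offset 12: leading byte 0xF3 = 11110011 → 4-byte char #5 = F3 9F AE 85.
Leading byte 0xF3 = 11110011 matches 11110xxx → 4-byte sequence.
Byte 1: 0xF3 = 11110011, payload 011 (3 bits).
Byte 2: 0x9F = 10011111 (10xxxxxx ✓), payload 011111.
Byte 3: 0xAE = 10101110 (10xxxxxx ✓), payload 101110.
Byte 4: 0x85 = 10000101 (10xxxxxx ✓), payload 000101.
Concatenate: 011011111101110000101 = 0xDFB85 (21 bits → U+DFB85).

U+DFB85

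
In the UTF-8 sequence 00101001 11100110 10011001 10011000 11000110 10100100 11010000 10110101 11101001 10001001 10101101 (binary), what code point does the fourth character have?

Offset 0: leading byte 0x29 = 00101001 → 1-byte char #1 = 29.
Offset 1: leading byte 0xE6 = 11100110 → 3-byte char #2 = E6 99 98.
Offset 4: leading byte 0xC6 = 11000110 → 2-byte char #3 = C6 A4.
Offset 6: leading byte 0xD0 = 11010000 → 2-byte char #4 = D0 B5.
Leading byte 0xD0 = 11010000 matches 110xxxxx → 2-byte sequence.
Byte 1: 0xD0 = 11010000, payload 10000 (5 bits).
Byte 2: 0xB5 = 10110101 (10xxxxxx ✓), payload 110101.
Concatenate: 10000110101 = 0x435 (11 bits → U+0435).

U+0435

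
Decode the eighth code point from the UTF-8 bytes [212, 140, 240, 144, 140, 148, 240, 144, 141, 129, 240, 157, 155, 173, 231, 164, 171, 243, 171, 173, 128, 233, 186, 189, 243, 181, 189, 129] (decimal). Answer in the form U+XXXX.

U+F5F41

Offset 0: leading byte 0xD4 = 11010100 → 2-byte char #1 = D4 8C.
Offset 2: leading byte 0xF0 = 11110000 → 4-byte char #2 = F0 90 8C 94.
Offset 6: leading byte 0xF0 = 11110000 → 4-byte char #3 = F0 90 8D 81.
Offset 10: leading byte 0xF0 = 11110000 → 4-byte char #4 = F0 9D 9B AD.
Offset 14: leading byte 0xE7 = 11100111 → 3-byte char #5 = E7 A4 AB.
Offset 17: leading byte 0xF3 = 11110011 → 4-byte char #6 = F3 AB AD 80.
Offset 21: leading byte 0xE9 = 11101001 → 3-byte char #7 = E9 BA BD.
Offset 24: leading byte 0xF3 = 11110011 → 4-byte char #8 = F3 B5 BD 81.
Leading byte 0xF3 = 11110011 matches 11110xxx → 4-byte sequence.
Byte 1: 0xF3 = 11110011, payload 011 (3 bits).
Byte 2: 0xB5 = 10110101 (10xxxxxx ✓), payload 110101.
Byte 3: 0xBD = 10111101 (10xxxxxx ✓), payload 111101.
Byte 4: 0x81 = 10000001 (10xxxxxx ✓), payload 000001.
Concatenate: 011110101111101000001 = 0xF5F41 (21 bits → U+F5F41).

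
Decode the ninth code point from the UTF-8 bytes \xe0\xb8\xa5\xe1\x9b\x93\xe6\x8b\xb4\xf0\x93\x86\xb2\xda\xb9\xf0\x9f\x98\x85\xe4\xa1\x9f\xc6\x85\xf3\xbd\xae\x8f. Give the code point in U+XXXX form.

Offset 0: leading byte 0xE0 = 11100000 → 3-byte char #1 = E0 B8 A5.
Offset 3: leading byte 0xE1 = 11100001 → 3-byte char #2 = E1 9B 93.
Offset 6: leading byte 0xE6 = 11100110 → 3-byte char #3 = E6 8B B4.
Offset 9: leading byte 0xF0 = 11110000 → 4-byte char #4 = F0 93 86 B2.
Offset 13: leading byte 0xDA = 11011010 → 2-byte char #5 = DA B9.
Offset 15: leading byte 0xF0 = 11110000 → 4-byte char #6 = F0 9F 98 85.
Offset 19: leading byte 0xE4 = 11100100 → 3-byte char #7 = E4 A1 9F.
Offset 22: leading byte 0xC6 = 11000110 → 2-byte char #8 = C6 85.
Offset 24: leading byte 0xF3 = 11110011 → 4-byte char #9 = F3 BD AE 8F.
Leading byte 0xF3 = 11110011 matches 11110xxx → 4-byte sequence.
Byte 1: 0xF3 = 11110011, payload 011 (3 bits).
Byte 2: 0xBD = 10111101 (10xxxxxx ✓), payload 111101.
Byte 3: 0xAE = 10101110 (10xxxxxx ✓), payload 101110.
Byte 4: 0x8F = 10001111 (10xxxxxx ✓), payload 001111.
Concatenate: 011111101101110001111 = 0xFDB8F (21 bits → U+FDB8F).

U+FDB8F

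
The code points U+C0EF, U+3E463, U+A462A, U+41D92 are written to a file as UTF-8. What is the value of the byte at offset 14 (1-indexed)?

1-indexed offset 14 is 0-indexed offset 13.
U+C0EF → 3-byte form EC 83 AF at offsets 0–2.
U+3E463 → 4-byte form F0 BE 91 A3 at offsets 3–6.
U+A462A → 4-byte form F2 A4 98 AA at offsets 7–10.
U+41D92 → 4-byte form F1 81 B6 92 at offsets 11–14.
Offset 13 falls in char 4's range; it's byte 3 of F1 81 B6 92 = 0xB6.

0xB6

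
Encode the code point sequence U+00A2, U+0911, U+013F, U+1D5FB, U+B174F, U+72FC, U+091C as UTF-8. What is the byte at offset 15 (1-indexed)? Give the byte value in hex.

1-indexed offset 15 is 0-indexed offset 14.
U+00A2 → 2-byte form C2 A2 at offsets 0–1.
U+0911 → 3-byte form E0 A4 91 at offsets 2–4.
U+013F → 2-byte form C4 BF at offsets 5–6.
U+1D5FB → 4-byte form F0 9D 97 BB at offsets 7–10.
U+B174F → 4-byte form F2 B1 9D 8F at offsets 11–14.
Offset 14 falls in char 5's range; it's byte 4 of F2 B1 9D 8F = 0x8F.

0x8F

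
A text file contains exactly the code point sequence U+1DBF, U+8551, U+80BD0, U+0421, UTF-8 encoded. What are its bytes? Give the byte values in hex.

E1 B6 BF E8 95 91 F2 80 AF 90 D0 A1

U+1DBF: 3-byte form → E1 B6 BF.
U+8551: 3-byte form → E8 95 91.
U+80BD0: 4-byte form → F2 80 AF 90.
U+0421: 2-byte form → D0 A1.
Concatenated (12 bytes): E1 B6 BF E8 95 91 F2 80 AF 90 D0 A1.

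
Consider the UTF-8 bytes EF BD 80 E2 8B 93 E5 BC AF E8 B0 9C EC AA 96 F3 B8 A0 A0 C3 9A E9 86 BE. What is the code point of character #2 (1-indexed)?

Offset 0: leading byte 0xEF = 11101111 → 3-byte char #1 = EF BD 80.
Offset 3: leading byte 0xE2 = 11100010 → 3-byte char #2 = E2 8B 93.
Leading byte 0xE2 = 11100010 matches 1110xxxx → 3-byte sequence.
Byte 1: 0xE2 = 11100010, payload 0010 (4 bits).
Byte 2: 0x8B = 10001011 (10xxxxxx ✓), payload 001011.
Byte 3: 0x93 = 10010011 (10xxxxxx ✓), payload 010011.
Concatenate: 0010001011010011 = 0x22D3 (16 bits → U+22D3).

U+22D3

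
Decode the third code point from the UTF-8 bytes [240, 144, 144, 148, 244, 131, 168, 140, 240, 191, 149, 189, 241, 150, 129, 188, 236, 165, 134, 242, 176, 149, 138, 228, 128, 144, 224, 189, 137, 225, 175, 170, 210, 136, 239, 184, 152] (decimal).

Offset 0: leading byte 0xF0 = 11110000 → 4-byte char #1 = F0 90 90 94.
Offset 4: leading byte 0xF4 = 11110100 → 4-byte char #2 = F4 83 A8 8C.
Offset 8: leading byte 0xF0 = 11110000 → 4-byte char #3 = F0 BF 95 BD.
Leading byte 0xF0 = 11110000 matches 11110xxx → 4-byte sequence.
Byte 1: 0xF0 = 11110000, payload 000 (3 bits).
Byte 2: 0xBF = 10111111 (10xxxxxx ✓), payload 111111.
Byte 3: 0x95 = 10010101 (10xxxxxx ✓), payload 010101.
Byte 4: 0xBD = 10111101 (10xxxxxx ✓), payload 111101.
Concatenate: 000111111010101111101 = 0x3F57D (21 bits → U+3F57D).

U+3F57D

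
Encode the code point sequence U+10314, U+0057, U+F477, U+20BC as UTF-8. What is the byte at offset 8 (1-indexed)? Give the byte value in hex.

0xB7

1-indexed offset 8 is 0-indexed offset 7.
U+10314 → 4-byte form F0 90 8C 94 at offsets 0–3.
U+0057 → 1-byte form 57 at offsets 4–4.
U+F477 → 3-byte form EF 91 B7 at offsets 5–7.
Offset 7 falls in char 3's range; it's byte 3 of EF 91 B7 = 0xB7.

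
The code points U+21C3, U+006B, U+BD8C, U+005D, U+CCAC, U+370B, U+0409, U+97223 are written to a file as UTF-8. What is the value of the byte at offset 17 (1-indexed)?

1-indexed offset 17 is 0-indexed offset 16.
U+21C3 → 3-byte form E2 87 83 at offsets 0–2.
U+006B → 1-byte form 6B at offsets 3–3.
U+BD8C → 3-byte form EB B6 8C at offsets 4–6.
U+005D → 1-byte form 5D at offsets 7–7.
U+CCAC → 3-byte form EC B2 AC at offsets 8–10.
U+370B → 3-byte form E3 9C 8B at offsets 11–13.
U+0409 → 2-byte form D0 89 at offsets 14–15.
U+97223 → 4-byte form F2 97 88 A3 at offsets 16–19.
Offset 16 falls in char 8's range; it's byte 1 of F2 97 88 A3 = 0xF2.

0xF2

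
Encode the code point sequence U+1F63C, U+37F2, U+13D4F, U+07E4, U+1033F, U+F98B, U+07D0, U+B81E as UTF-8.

U+1F63C: 4-byte form → F0 9F 98 BC.
U+37F2: 3-byte form → E3 9F B2.
U+13D4F: 4-byte form → F0 93 B5 8F.
U+07E4: 2-byte form → DF A4.
U+1033F: 4-byte form → F0 90 8C BF.
U+F98B: 3-byte form → EF A6 8B.
U+07D0: 2-byte form → DF 90.
U+B81E: 3-byte form → EB A0 9E.
Concatenated (25 bytes): F0 9F 98 BC E3 9F B2 F0 93 B5 8F DF A4 F0 90 8C BF EF A6 8B DF 90 EB A0 9E.

F0 9F 98 BC E3 9F B2 F0 93 B5 8F DF A4 F0 90 8C BF EF A6 8B DF 90 EB A0 9E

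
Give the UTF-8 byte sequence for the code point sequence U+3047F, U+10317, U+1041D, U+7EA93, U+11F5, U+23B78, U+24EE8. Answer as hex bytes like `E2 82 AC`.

F0 B0 91 BF F0 90 8C 97 F0 90 90 9D F1 BE AA 93 E1 87 B5 F0 A3 AD B8 F0 A4 BB A8

U+3047F: 4-byte form → F0 B0 91 BF.
U+10317: 4-byte form → F0 90 8C 97.
U+1041D: 4-byte form → F0 90 90 9D.
U+7EA93: 4-byte form → F1 BE AA 93.
U+11F5: 3-byte form → E1 87 B5.
U+23B78: 4-byte form → F0 A3 AD B8.
U+24EE8: 4-byte form → F0 A4 BB A8.
Concatenated (27 bytes): F0 B0 91 BF F0 90 8C 97 F0 90 90 9D F1 BE AA 93 E1 87 B5 F0 A3 AD B8 F0 A4 BB A8.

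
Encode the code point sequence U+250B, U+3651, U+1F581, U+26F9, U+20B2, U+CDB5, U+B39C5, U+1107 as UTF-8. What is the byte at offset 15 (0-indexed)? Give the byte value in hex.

U+250B → 3-byte form E2 94 8B at offsets 0–2.
U+3651 → 3-byte form E3 99 91 at offsets 3–5.
U+1F581 → 4-byte form F0 9F 96 81 at offsets 6–9.
U+26F9 → 3-byte form E2 9B B9 at offsets 10–12.
U+20B2 → 3-byte form E2 82 B2 at offsets 13–15.
Offset 15 falls in char 5's range; it's byte 3 of E2 82 B2 = 0xB2.

0xB2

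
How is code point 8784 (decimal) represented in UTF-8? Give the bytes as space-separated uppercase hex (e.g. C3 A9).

E2 89 90

U+2250 = 0x2250 = 8784 decimal. In range U+0800–U+FFFF → 3-byte form: 1110xxxx 10xxxxxx 10xxxxxx.
Binary (16 bits): 0010001001010000.
Split 4+6+6: 0010 | 001001 | 010000.
Byte 1: 11100010 = 0xE2.
Byte 2: 10001001 = 0x89.
Byte 3: 10010000 = 0x90.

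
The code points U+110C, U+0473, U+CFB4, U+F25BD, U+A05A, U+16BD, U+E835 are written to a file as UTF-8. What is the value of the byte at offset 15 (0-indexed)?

0xE1

U+110C → 3-byte form E1 84 8C at offsets 0–2.
U+0473 → 2-byte form D1 B3 at offsets 3–4.
U+CFB4 → 3-byte form EC BE B4 at offsets 5–7.
U+F25BD → 4-byte form F3 B2 96 BD at offsets 8–11.
U+A05A → 3-byte form EA 81 9A at offsets 12–14.
U+16BD → 3-byte form E1 9A BD at offsets 15–17.
Offset 15 falls in char 6's range; it's byte 1 of E1 9A BD = 0xE1.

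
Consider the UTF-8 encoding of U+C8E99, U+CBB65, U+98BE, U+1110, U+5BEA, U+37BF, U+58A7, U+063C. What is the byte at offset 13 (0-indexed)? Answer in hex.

0x90

U+C8E99 → 4-byte form F3 88 BA 99 at offsets 0–3.
U+CBB65 → 4-byte form F3 8B AD A5 at offsets 4–7.
U+98BE → 3-byte form E9 A2 BE at offsets 8–10.
U+1110 → 3-byte form E1 84 90 at offsets 11–13.
Offset 13 falls in char 4's range; it's byte 3 of E1 84 90 = 0x90.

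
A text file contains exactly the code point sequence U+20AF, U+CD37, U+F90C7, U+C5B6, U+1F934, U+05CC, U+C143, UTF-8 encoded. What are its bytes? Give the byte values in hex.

E2 82 AF EC B4 B7 F3 B9 83 87 EC 96 B6 F0 9F A4 B4 D7 8C EC 85 83

U+20AF: 3-byte form → E2 82 AF.
U+CD37: 3-byte form → EC B4 B7.
U+F90C7: 4-byte form → F3 B9 83 87.
U+C5B6: 3-byte form → EC 96 B6.
U+1F934: 4-byte form → F0 9F A4 B4.
U+05CC: 2-byte form → D7 8C.
U+C143: 3-byte form → EC 85 83.
Concatenated (22 bytes): E2 82 AF EC B4 B7 F3 B9 83 87 EC 96 B6 F0 9F A4 B4 D7 8C EC 85 83.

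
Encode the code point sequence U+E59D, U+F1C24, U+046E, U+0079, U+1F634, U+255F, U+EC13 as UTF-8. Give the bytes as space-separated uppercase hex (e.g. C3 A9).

EE 96 9D F3 B1 B0 A4 D1 AE 79 F0 9F 98 B4 E2 95 9F EE B0 93

U+E59D: 3-byte form → EE 96 9D.
U+F1C24: 4-byte form → F3 B1 B0 A4.
U+046E: 2-byte form → D1 AE.
U+0079: 1-byte form → 79.
U+1F634: 4-byte form → F0 9F 98 B4.
U+255F: 3-byte form → E2 95 9F.
U+EC13: 3-byte form → EE B0 93.
Concatenated (20 bytes): EE 96 9D F3 B1 B0 A4 D1 AE 79 F0 9F 98 B4 E2 95 9F EE B0 93.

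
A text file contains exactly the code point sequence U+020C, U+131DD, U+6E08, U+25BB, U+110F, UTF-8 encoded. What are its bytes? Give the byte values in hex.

C8 8C F0 93 87 9D E6 B8 88 E2 96 BB E1 84 8F

U+020C: 2-byte form → C8 8C.
U+131DD: 4-byte form → F0 93 87 9D.
U+6E08: 3-byte form → E6 B8 88.
U+25BB: 3-byte form → E2 96 BB.
U+110F: 3-byte form → E1 84 8F.
Concatenated (15 bytes): C8 8C F0 93 87 9D E6 B8 88 E2 96 BB E1 84 8F.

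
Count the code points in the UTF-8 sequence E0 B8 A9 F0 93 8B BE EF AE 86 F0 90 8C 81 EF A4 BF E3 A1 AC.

Byte at offset 0: 0xE0 = 11100000 → 3-byte char (#1). Advance 3.
Byte at offset 3: 0xF0 = 11110000 → 4-byte char (#2). Advance 4.
Byte at offset 7: 0xEF = 11101111 → 3-byte char (#3). Advance 3.
Byte at offset 10: 0xF0 = 11110000 → 4-byte char (#4). Advance 4.
Byte at offset 14: 0xEF = 11101111 → 3-byte char (#5). Advance 3.
Byte at offset 17: 0xE3 = 11100011 → 3-byte char (#6). Advance 3.
Reached end at offset 20 after 6 code points.

6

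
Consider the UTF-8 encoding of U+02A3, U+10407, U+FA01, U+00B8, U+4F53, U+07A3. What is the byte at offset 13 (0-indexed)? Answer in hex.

U+02A3 → 2-byte form CA A3 at offsets 0–1.
U+10407 → 4-byte form F0 90 90 87 at offsets 2–5.
U+FA01 → 3-byte form EF A8 81 at offsets 6–8.
U+00B8 → 2-byte form C2 B8 at offsets 9–10.
U+4F53 → 3-byte form E4 BD 93 at offsets 11–13.
Offset 13 falls in char 5's range; it's byte 3 of E4 BD 93 = 0x93.

0x93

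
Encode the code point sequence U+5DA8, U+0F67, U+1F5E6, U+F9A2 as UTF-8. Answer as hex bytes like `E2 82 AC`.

U+5DA8: 3-byte form → E5 B6 A8.
U+0F67: 3-byte form → E0 BD A7.
U+1F5E6: 4-byte form → F0 9F 97 A6.
U+F9A2: 3-byte form → EF A6 A2.
Concatenated (13 bytes): E5 B6 A8 E0 BD A7 F0 9F 97 A6 EF A6 A2.

E5 B6 A8 E0 BD A7 F0 9F 97 A6 EF A6 A2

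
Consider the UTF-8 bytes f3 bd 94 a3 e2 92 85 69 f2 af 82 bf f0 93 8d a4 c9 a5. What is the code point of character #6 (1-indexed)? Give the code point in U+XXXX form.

U+0265

Offset 0: leading byte 0xF3 = 11110011 → 4-byte char #1 = F3 BD 94 A3.
Offset 4: leading byte 0xE2 = 11100010 → 3-byte char #2 = E2 92 85.
Offset 7: leading byte 0x69 = 01101001 → 1-byte char #3 = 69.
Offset 8: leading byte 0xF2 = 11110010 → 4-byte char #4 = F2 AF 82 BF.
Offset 12: leading byte 0xF0 = 11110000 → 4-byte char #5 = F0 93 8D A4.
Offset 16: leading byte 0xC9 = 11001001 → 2-byte char #6 = C9 A5.
Leading byte 0xC9 = 11001001 matches 110xxxxx → 2-byte sequence.
Byte 1: 0xC9 = 11001001, payload 01001 (5 bits).
Byte 2: 0xA5 = 10100101 (10xxxxxx ✓), payload 100101.
Concatenate: 01001100101 = 0x265 (11 bits → U+0265).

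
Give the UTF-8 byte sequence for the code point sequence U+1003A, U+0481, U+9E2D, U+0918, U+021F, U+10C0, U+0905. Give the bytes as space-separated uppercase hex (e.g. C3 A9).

F0 90 80 BA D2 81 E9 B8 AD E0 A4 98 C8 9F E1 83 80 E0 A4 85

U+1003A: 4-byte form → F0 90 80 BA.
U+0481: 2-byte form → D2 81.
U+9E2D: 3-byte form → E9 B8 AD.
U+0918: 3-byte form → E0 A4 98.
U+021F: 2-byte form → C8 9F.
U+10C0: 3-byte form → E1 83 80.
U+0905: 3-byte form → E0 A4 85.
Concatenated (20 bytes): F0 90 80 BA D2 81 E9 B8 AD E0 A4 98 C8 9F E1 83 80 E0 A4 85.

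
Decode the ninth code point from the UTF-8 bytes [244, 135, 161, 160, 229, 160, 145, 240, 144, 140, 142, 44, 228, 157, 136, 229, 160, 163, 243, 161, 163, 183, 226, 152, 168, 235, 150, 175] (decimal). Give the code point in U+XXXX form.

U+B5AF

Offset 0: leading byte 0xF4 = 11110100 → 4-byte char #1 = F4 87 A1 A0.
Offset 4: leading byte 0xE5 = 11100101 → 3-byte char #2 = E5 A0 91.
Offset 7: leading byte 0xF0 = 11110000 → 4-byte char #3 = F0 90 8C 8E.
Offset 11: leading byte 0x2C = 00101100 → 1-byte char #4 = 2C.
Offset 12: leading byte 0xE4 = 11100100 → 3-byte char #5 = E4 9D 88.
Offset 15: leading byte 0xE5 = 11100101 → 3-byte char #6 = E5 A0 A3.
Offset 18: leading byte 0xF3 = 11110011 → 4-byte char #7 = F3 A1 A3 B7.
Offset 22: leading byte 0xE2 = 11100010 → 3-byte char #8 = E2 98 A8.
Offset 25: leading byte 0xEB = 11101011 → 3-byte char #9 = EB 96 AF.
Leading byte 0xEB = 11101011 matches 1110xxxx → 3-byte sequence.
Byte 1: 0xEB = 11101011, payload 1011 (4 bits).
Byte 2: 0x96 = 10010110 (10xxxxxx ✓), payload 010110.
Byte 3: 0xAF = 10101111 (10xxxxxx ✓), payload 101111.
Concatenate: 1011010110101111 = 0xB5AF (16 bits → U+B5AF).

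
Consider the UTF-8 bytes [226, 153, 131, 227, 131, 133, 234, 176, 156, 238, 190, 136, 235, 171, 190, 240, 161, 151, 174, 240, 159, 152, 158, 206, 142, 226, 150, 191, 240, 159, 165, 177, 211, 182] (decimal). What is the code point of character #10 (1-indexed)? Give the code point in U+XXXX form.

U+1F971

Offset 0: leading byte 0xE2 = 11100010 → 3-byte char #1 = E2 99 83.
Offset 3: leading byte 0xE3 = 11100011 → 3-byte char #2 = E3 83 85.
Offset 6: leading byte 0xEA = 11101010 → 3-byte char #3 = EA B0 9C.
Offset 9: leading byte 0xEE = 11101110 → 3-byte char #4 = EE BE 88.
Offset 12: leading byte 0xEB = 11101011 → 3-byte char #5 = EB AB BE.
Offset 15: leading byte 0xF0 = 11110000 → 4-byte char #6 = F0 A1 97 AE.
Offset 19: leading byte 0xF0 = 11110000 → 4-byte char #7 = F0 9F 98 9E.
Offset 23: leading byte 0xCE = 11001110 → 2-byte char #8 = CE 8E.
Offset 25: leading byte 0xE2 = 11100010 → 3-byte char #9 = E2 96 BF.
Offset 28: leading byte 0xF0 = 11110000 → 4-byte char #10 = F0 9F A5 B1.
Leading byte 0xF0 = 11110000 matches 11110xxx → 4-byte sequence.
Byte 1: 0xF0 = 11110000, payload 000 (3 bits).
Byte 2: 0x9F = 10011111 (10xxxxxx ✓), payload 011111.
Byte 3: 0xA5 = 10100101 (10xxxxxx ✓), payload 100101.
Byte 4: 0xB1 = 10110001 (10xxxxxx ✓), payload 110001.
Concatenate: 000011111100101110001 = 0x1F971 (21 bits → U+1F971).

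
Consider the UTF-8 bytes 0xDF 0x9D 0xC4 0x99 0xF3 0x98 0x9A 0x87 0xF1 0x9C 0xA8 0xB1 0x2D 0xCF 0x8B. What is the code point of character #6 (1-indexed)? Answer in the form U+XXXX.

Offset 0: leading byte 0xDF = 11011111 → 2-byte char #1 = DF 9D.
Offset 2: leading byte 0xC4 = 11000100 → 2-byte char #2 = C4 99.
Offset 4: leading byte 0xF3 = 11110011 → 4-byte char #3 = F3 98 9A 87.
Offset 8: leading byte 0xF1 = 11110001 → 4-byte char #4 = F1 9C A8 B1.
Offset 12: leading byte 0x2D = 00101101 → 1-byte char #5 = 2D.
Offset 13: leading byte 0xCF = 11001111 → 2-byte char #6 = CF 8B.
Leading byte 0xCF = 11001111 matches 110xxxxx → 2-byte sequence.
Byte 1: 0xCF = 11001111, payload 01111 (5 bits).
Byte 2: 0x8B = 10001011 (10xxxxxx ✓), payload 001011.
Concatenate: 01111001011 = 0x3CB (11 bits → U+03CB).

U+03CB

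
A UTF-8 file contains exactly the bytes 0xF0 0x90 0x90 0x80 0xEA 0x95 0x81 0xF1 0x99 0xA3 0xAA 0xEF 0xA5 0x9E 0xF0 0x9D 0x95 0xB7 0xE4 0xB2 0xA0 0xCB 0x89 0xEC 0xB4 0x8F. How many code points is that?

Byte at offset 0: 0xF0 = 11110000 → 4-byte char (#1). Advance 4.
Byte at offset 4: 0xEA = 11101010 → 3-byte char (#2). Advance 3.
Byte at offset 7: 0xF1 = 11110001 → 4-byte char (#3). Advance 4.
Byte at offset 11: 0xEF = 11101111 → 3-byte char (#4). Advance 3.
Byte at offset 14: 0xF0 = 11110000 → 4-byte char (#5). Advance 4.
Byte at offset 18: 0xE4 = 11100100 → 3-byte char (#6). Advance 3.
Byte at offset 21: 0xCB = 11001011 → 2-byte char (#7). Advance 2.
Byte at offset 23: 0xEC = 11101100 → 3-byte char (#8). Advance 3.
Reached end at offset 26 after 8 code points.

8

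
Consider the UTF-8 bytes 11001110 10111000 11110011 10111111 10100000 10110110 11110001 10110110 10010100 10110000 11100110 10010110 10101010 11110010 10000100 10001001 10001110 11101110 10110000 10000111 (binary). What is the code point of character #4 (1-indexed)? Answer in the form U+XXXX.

Offset 0: leading byte 0xCE = 11001110 → 2-byte char #1 = CE B8.
Offset 2: leading byte 0xF3 = 11110011 → 4-byte char #2 = F3 BF A0 B6.
Offset 6: leading byte 0xF1 = 11110001 → 4-byte char #3 = F1 B6 94 B0.
Offset 10: leading byte 0xE6 = 11100110 → 3-byte char #4 = E6 96 AA.
Leading byte 0xE6 = 11100110 matches 1110xxxx → 3-byte sequence.
Byte 1: 0xE6 = 11100110, payload 0110 (4 bits).
Byte 2: 0x96 = 10010110 (10xxxxxx ✓), payload 010110.
Byte 3: 0xAA = 10101010 (10xxxxxx ✓), payload 101010.
Concatenate: 0110010110101010 = 0x65AA (16 bits → U+65AA).

U+65AA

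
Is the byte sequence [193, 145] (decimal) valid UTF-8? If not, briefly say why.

invalid (overlong encoding)

Leading byte 0xC1 = 11000001 → 2-byte form.
Continuation bytes all match 10xxxxxx. Payload decodes to 0x51.
But 0x51 < 0x80, the minimum for a 2-byte sequence — this is an overlong encoding.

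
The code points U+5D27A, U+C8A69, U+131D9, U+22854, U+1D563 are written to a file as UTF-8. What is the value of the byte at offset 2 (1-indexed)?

1-indexed offset 2 is 0-indexed offset 1.
U+5D27A → 4-byte form F1 9D 89 BA at offsets 0–3.
Offset 1 falls in char 1's range; it's byte 2 of F1 9D 89 BA = 0x9D.

0x9D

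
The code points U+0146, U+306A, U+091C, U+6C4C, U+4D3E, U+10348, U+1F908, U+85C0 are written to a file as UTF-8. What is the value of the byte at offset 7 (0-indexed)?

U+0146 → 2-byte form C5 86 at offsets 0–1.
U+306A → 3-byte form E3 81 AA at offsets 2–4.
U+091C → 3-byte form E0 A4 9C at offsets 5–7.
Offset 7 falls in char 3's range; it's byte 3 of E0 A4 9C = 0x9C.

0x9C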